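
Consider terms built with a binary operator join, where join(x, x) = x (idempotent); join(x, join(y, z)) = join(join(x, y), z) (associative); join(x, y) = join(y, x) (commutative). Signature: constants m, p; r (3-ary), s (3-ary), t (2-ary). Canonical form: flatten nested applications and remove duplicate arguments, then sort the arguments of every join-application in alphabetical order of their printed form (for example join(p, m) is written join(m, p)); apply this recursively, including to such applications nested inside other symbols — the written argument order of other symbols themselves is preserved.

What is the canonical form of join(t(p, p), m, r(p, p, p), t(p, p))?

Answer: join(m, r(p, p, p), t(p, p))

Derivation:
Deduplicate:  drop duplicate t(p, p)
Sort:  join(m, r(p, p, p), t(p, p))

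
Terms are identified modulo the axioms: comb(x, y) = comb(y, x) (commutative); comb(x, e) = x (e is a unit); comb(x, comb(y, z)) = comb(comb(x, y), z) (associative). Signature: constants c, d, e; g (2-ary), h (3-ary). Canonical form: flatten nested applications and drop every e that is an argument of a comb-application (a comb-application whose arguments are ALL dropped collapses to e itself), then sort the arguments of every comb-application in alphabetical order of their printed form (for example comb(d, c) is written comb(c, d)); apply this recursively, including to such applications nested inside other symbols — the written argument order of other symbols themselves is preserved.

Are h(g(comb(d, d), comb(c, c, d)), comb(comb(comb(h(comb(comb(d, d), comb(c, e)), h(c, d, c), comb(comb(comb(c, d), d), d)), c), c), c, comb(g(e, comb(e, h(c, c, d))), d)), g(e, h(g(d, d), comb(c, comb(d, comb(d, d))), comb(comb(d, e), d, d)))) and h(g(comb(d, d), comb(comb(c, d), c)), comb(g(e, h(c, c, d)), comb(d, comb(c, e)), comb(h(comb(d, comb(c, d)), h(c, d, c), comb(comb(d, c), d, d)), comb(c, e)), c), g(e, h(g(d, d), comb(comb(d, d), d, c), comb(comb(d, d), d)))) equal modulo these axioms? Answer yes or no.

Answer: yes — both canonical forms are h(g(comb(d, d), comb(c, c, d)), comb(c, c, c, d, g(e, h(c, c, d)), h(comb(c, d, d), h(c, d, c), comb(c, d, d, d))), g(e, h(g(d, d), comb(c, d, d, d), comb(d, d, d))))

Derivation:
Left:  h(g(comb(d, d), comb(c, c, d)), comb(comb(comb(h(comb(comb(d, d), comb(c, e)), h(c, d, c), comb(comb(comb(c, d), d), d)), c), c), c, comb(g(e, comb(e, h(c, c, d))), d)), g(e, h(g(d, d), comb(c, comb(d, comb(d, d))), comb(comb(d, e), d, d))))
  Work inside:  comb(comb(comb(h(comb(comb(d, d), comb(c, e)), h(c, d, c), comb(comb(comb(c, d), d), d)), c), c), c, comb(g(e, comb(e, h(c, c, d))), d))
  Flatten:  comb(h(comb(comb(d, d), comb(c, e)), h(c, d, c), comb(comb(comb(c, d), d), d)), c, c, c, g(e, comb(e, h(c, c, d))), d)
  Simplify inside:  h(comb(comb(d, d), comb(c, e)), h(c, d, c), comb(comb(comb(c, d), d), d))  →  h(comb(c, d, d), h(c, d, c), comb(c, d, d, d))
  Inside:  g(e, comb(e, h(c, c, d)))  →  g(e, h(c, c, d))
  Order the arguments:  comb(c, c, c, d, g(e, h(c, c, d)), h(comb(c, d, d), h(c, d, c), comb(c, d, d, d)))
  Rebuild:  h(g(comb(d, d), comb(c, c, d)), comb(c, c, c, d, g(e, h(c, c, d)), h(comb(c, d, d), h(c, d, c), comb(c, d, d, d))), g(e, h(g(d, d), comb(c, d, d, d), comb(d, d, d))))
Right:  h(g(comb(d, d), comb(comb(c, d), c)), comb(g(e, h(c, c, d)), comb(d, comb(c, e)), comb(h(comb(d, comb(c, d)), h(c, d, c), comb(comb(d, c), d, d)), comb(c, e)), c), g(e, h(g(d, d), comb(comb(d, d), d, c), comb(comb(d, d), d))))
  Work inside:  comb(g(e, h(c, c, d)), comb(d, comb(c, e)), comb(h(comb(d, comb(c, d)), h(c, d, c), comb(comb(d, c), d, d)), comb(c, e)), c)
  Un-nest:  comb(g(e, h(c, c, d)), d, c, e, h(comb(d, comb(c, d)), h(c, d, c), comb(comb(d, c), d, d)), c, e, c)
  Inside:  h(comb(d, comb(c, d)), h(c, d, c), comb(comb(d, c), d, d))  →  h(comb(c, d, d), h(c, d, c), comb(c, d, d, d))
  Drop the unit:  drop e (×2)
  Sort arguments:  comb(c, c, c, d, g(e, h(c, c, d)), h(comb(c, d, d), h(c, d, c), comb(c, d, d, d)))
  Reassemble:  h(g(comb(d, d), comb(c, c, d)), comb(c, c, c, d, g(e, h(c, c, d)), h(comb(c, d, d), h(c, d, c), comb(c, d, d, d))), g(e, h(g(d, d), comb(c, d, d, d), comb(d, d, d))))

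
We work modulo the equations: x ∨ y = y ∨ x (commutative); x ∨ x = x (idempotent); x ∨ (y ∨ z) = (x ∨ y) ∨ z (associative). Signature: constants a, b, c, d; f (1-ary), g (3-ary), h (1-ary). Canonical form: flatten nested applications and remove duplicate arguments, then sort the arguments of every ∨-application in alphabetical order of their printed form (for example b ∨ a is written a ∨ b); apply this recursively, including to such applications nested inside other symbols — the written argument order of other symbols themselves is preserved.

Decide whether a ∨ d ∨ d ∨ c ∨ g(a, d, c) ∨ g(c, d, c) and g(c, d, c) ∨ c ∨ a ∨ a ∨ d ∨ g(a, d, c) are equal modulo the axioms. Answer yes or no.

Left:  a ∨ d ∨ d ∨ c ∨ g(a, d, c) ∨ g(c, d, c)
  Idempotence:  drop duplicate d
  Sort arguments:  a ∨ c ∨ d ∨ g(a, d, c) ∨ g(c, d, c)
Right:  g(c, d, c) ∨ c ∨ a ∨ a ∨ d ∨ g(a, d, c)
  Drop duplicates:  drop duplicate a
  Sort arguments:  a ∨ c ∨ d ∨ g(a, d, c) ∨ g(c, d, c)

Answer: yes — both canonical forms are a ∨ c ∨ d ∨ g(a, d, c) ∨ g(c, d, c)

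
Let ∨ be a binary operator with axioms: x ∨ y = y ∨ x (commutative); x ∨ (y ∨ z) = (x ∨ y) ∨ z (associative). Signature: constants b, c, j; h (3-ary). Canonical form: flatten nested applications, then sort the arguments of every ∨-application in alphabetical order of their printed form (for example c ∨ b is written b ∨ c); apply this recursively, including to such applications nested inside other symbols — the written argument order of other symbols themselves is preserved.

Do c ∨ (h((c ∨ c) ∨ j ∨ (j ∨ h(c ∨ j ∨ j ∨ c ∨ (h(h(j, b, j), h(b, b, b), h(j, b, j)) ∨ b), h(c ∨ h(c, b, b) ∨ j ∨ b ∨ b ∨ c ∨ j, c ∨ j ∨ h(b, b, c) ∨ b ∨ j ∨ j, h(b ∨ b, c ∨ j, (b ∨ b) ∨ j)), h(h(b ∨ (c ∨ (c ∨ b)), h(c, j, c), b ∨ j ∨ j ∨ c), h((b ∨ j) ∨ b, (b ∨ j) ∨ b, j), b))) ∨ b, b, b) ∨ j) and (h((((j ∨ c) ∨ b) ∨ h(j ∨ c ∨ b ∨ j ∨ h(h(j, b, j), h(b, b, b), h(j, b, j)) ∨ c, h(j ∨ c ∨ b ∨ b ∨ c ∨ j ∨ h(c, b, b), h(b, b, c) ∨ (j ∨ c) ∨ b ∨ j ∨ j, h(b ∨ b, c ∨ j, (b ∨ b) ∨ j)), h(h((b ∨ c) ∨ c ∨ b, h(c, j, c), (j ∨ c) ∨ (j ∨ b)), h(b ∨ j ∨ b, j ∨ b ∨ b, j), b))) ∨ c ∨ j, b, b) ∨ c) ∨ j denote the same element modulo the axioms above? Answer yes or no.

Answer: yes — both canonical forms are c ∨ h(b ∨ c ∨ c ∨ h(b ∨ c ∨ c ∨ h(h(j, b, j), h(b, b, b), h(j, b, j)) ∨ j ∨ j, h(b ∨ b ∨ c ∨ c ∨ h(c, b, b) ∨ j ∨ j, b ∨ c ∨ h(b, b, c) ∨ j ∨ j ∨ j, h(b ∨ b, c ∨ j, b ∨ b ∨ j)), h(h(b ∨ b ∨ c ∨ c, h(c, j, c), b ∨ c ∨ j ∨ j), h(b ∨ b ∨ j, b ∨ b ∨ j, j), b)) ∨ j ∨ j, b, b) ∨ j

Derivation:
Left:  c ∨ (h((c ∨ c) ∨ j ∨ (j ∨ h(c ∨ j ∨ j ∨ c ∨ (h(h(j, b, j), h(b, b, b), h(j, b, j)) ∨ b), h(c ∨ h(c, b, b) ∨ j ∨ b ∨ b ∨ c ∨ j, c ∨ j ∨ h(b, b, c) ∨ b ∨ j ∨ j, h(b ∨ b, c ∨ j, (b ∨ b) ∨ j)), h(h(b ∨ (c ∨ (c ∨ b)), h(c, j, c), b ∨ j ∨ j ∨ c), h((b ∨ j) ∨ b, (b ∨ j) ∨ b, j), b))) ∨ b, b, b) ∨ j)
  Merge nested applications:  c ∨ h((c ∨ c) ∨ j ∨ (j ∨ h(c ∨ j ∨ j ∨ c ∨ (h(h(j, b, j), h(b, b, b), h(j, b, j)) ∨ b), h(c ∨ h(c, b, b) ∨ j ∨ b ∨ b ∨ c ∨ j, c ∨ j ∨ h(b, b, c) ∨ b ∨ j ∨ j, h(b ∨ b, c ∨ j, (b ∨ b) ∨ j)), h(h(b ∨ (c ∨ (c ∨ b)), h(c, j, c), b ∨ j ∨ j ∨ c), h((b ∨ j) ∨ b, (b ∨ j) ∨ b, j), b))) ∨ b, b, b) ∨ j
  Inside:  h((c ∨ c) ∨ j ∨ (j ∨ h(c ∨ j ∨ j ∨ c ∨ (h(h(j, b, j), h(b, b, b), h(j, b, j)) ∨ b), h(c ∨ h(c, b, b) ∨ j ∨ b ∨ b ∨ c ∨ j, c ∨ j ∨ h(b, b, c) ∨ b ∨ j ∨ j, h(b ∨ b, c ∨ j, (b ∨ b) ∨ j)), h(h(b ∨ (c ∨ (c ∨ b)), h(c, j, c), b ∨ j ∨ j ∨ c), h((b ∨ j) ∨ b, (b ∨ j) ∨ b, j), b))) ∨ b, b, b)  →  h(b ∨ c ∨ c ∨ h(b ∨ c ∨ c ∨ h(h(j, b, j), h(b, b, b), h(j, b, j)) ∨ j ∨ j, h(b ∨ b ∨ c ∨ c ∨ h(c, b, b) ∨ j ∨ j, b ∨ c ∨ h(b, b, c) ∨ j ∨ j ∨ j, h(b ∨ b, c ∨ j, b ∨ b ∨ j)), h(h(b ∨ b ∨ c ∨ c, h(c, j, c), b ∨ c ∨ j ∨ j), h(b ∨ b ∨ j, b ∨ b ∨ j, j), b)) ∨ j ∨ j, b, b)
  Sort arguments:  c ∨ h(b ∨ c ∨ c ∨ h(b ∨ c ∨ c ∨ h(h(j, b, j), h(b, b, b), h(j, b, j)) ∨ j ∨ j, h(b ∨ b ∨ c ∨ c ∨ h(c, b, b) ∨ j ∨ j, b ∨ c ∨ h(b, b, c) ∨ j ∨ j ∨ j, h(b ∨ b, c ∨ j, b ∨ b ∨ j)), h(h(b ∨ b ∨ c ∨ c, h(c, j, c), b ∨ c ∨ j ∨ j), h(b ∨ b ∨ j, b ∨ b ∨ j, j), b)) ∨ j ∨ j, b, b) ∨ j
Right:  (h((((j ∨ c) ∨ b) ∨ h(j ∨ c ∨ b ∨ j ∨ h(h(j, b, j), h(b, b, b), h(j, b, j)) ∨ c, h(j ∨ c ∨ b ∨ b ∨ c ∨ j ∨ h(c, b, b), h(b, b, c) ∨ (j ∨ c) ∨ b ∨ j ∨ j, h(b ∨ b, c ∨ j, (b ∨ b) ∨ j)), h(h((b ∨ c) ∨ c ∨ b, h(c, j, c), (j ∨ c) ∨ (j ∨ b)), h(b ∨ j ∨ b, j ∨ b ∨ b, j), b))) ∨ c ∨ j, b, b) ∨ c) ∨ j
  Merge nested applications:  h((((j ∨ c) ∨ b) ∨ h(j ∨ c ∨ b ∨ j ∨ h(h(j, b, j), h(b, b, b), h(j, b, j)) ∨ c, h(j ∨ c ∨ b ∨ b ∨ c ∨ j ∨ h(c, b, b), h(b, b, c) ∨ (j ∨ c) ∨ b ∨ j ∨ j, h(b ∨ b, c ∨ j, (b ∨ b) ∨ j)), h(h((b ∨ c) ∨ c ∨ b, h(c, j, c), (j ∨ c) ∨ (j ∨ b)), h(b ∨ j ∨ b, j ∨ b ∨ b, j), b))) ∨ c ∨ j, b, b) ∨ c ∨ j
  Simplify inside:  h((((j ∨ c) ∨ b) ∨ h(j ∨ c ∨ b ∨ j ∨ h(h(j, b, j), h(b, b, b), h(j, b, j)) ∨ c, h(j ∨ c ∨ b ∨ b ∨ c ∨ j ∨ h(c, b, b), h(b, b, c) ∨ (j ∨ c) ∨ b ∨ j ∨ j, h(b ∨ b, c ∨ j, (b ∨ b) ∨ j)), h(h((b ∨ c) ∨ c ∨ b, h(c, j, c), (j ∨ c) ∨ (j ∨ b)), h(b ∨ j ∨ b, j ∨ b ∨ b, j), b))) ∨ c ∨ j, b, b)  →  h(b ∨ c ∨ c ∨ h(b ∨ c ∨ c ∨ h(h(j, b, j), h(b, b, b), h(j, b, j)) ∨ j ∨ j, h(b ∨ b ∨ c ∨ c ∨ h(c, b, b) ∨ j ∨ j, b ∨ c ∨ h(b, b, c) ∨ j ∨ j ∨ j, h(b ∨ b, c ∨ j, b ∨ b ∨ j)), h(h(b ∨ b ∨ c ∨ c, h(c, j, c), b ∨ c ∨ j ∨ j), h(b ∨ b ∨ j, b ∨ b ∨ j, j), b)) ∨ j ∨ j, b, b)
  Order the arguments:  c ∨ h(b ∨ c ∨ c ∨ h(b ∨ c ∨ c ∨ h(h(j, b, j), h(b, b, b), h(j, b, j)) ∨ j ∨ j, h(b ∨ b ∨ c ∨ c ∨ h(c, b, b) ∨ j ∨ j, b ∨ c ∨ h(b, b, c) ∨ j ∨ j ∨ j, h(b ∨ b, c ∨ j, b ∨ b ∨ j)), h(h(b ∨ b ∨ c ∨ c, h(c, j, c), b ∨ c ∨ j ∨ j), h(b ∨ b ∨ j, b ∨ b ∨ j, j), b)) ∨ j ∨ j, b, b) ∨ j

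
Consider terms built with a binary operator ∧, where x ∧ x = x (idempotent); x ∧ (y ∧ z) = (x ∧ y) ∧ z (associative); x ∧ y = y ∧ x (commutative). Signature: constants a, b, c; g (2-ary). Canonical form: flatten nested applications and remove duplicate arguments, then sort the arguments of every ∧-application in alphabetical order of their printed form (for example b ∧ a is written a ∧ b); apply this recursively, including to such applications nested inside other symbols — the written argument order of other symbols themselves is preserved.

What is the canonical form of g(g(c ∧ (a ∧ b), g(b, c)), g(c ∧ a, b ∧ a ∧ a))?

Work inside:  c ∧ (a ∧ b)
Flatten:  c ∧ a ∧ b
Sort arguments:  a ∧ b ∧ c
Rebuild:  g(g(a ∧ b ∧ c, g(b, c)), g(a ∧ c, a ∧ b))

Answer: g(g(a ∧ b ∧ c, g(b, c)), g(a ∧ c, a ∧ b))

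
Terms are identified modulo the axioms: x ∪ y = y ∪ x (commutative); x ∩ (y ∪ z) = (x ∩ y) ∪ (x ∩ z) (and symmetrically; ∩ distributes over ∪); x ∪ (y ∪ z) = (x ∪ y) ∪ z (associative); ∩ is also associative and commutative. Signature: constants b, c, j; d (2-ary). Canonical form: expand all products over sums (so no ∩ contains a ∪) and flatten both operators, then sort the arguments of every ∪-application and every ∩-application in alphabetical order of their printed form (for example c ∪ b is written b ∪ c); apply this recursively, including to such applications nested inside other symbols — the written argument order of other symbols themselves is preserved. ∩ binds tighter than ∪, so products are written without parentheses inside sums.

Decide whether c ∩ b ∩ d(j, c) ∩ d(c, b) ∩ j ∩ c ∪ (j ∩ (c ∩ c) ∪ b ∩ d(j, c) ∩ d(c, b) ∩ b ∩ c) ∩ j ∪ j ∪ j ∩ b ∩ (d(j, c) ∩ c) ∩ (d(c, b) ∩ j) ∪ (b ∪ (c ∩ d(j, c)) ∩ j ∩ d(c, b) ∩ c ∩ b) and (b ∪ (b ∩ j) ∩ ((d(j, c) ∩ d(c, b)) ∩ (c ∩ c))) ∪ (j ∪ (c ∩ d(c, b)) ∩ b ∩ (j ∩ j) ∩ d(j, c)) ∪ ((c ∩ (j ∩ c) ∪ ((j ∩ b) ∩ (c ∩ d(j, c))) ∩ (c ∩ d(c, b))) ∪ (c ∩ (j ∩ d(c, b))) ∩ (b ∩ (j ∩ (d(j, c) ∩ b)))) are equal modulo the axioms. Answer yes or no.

Answer: no — b ∪ b ∩ b ∩ c ∩ d(c, b) ∩ d(j, c) ∩ j ∪ b ∩ c ∩ c ∩ d(c, b) ∩ d(j, c) ∩ j ∪ b ∩ c ∩ c ∩ d(c, b) ∩ d(j, c) ∩ j ∪ b ∩ c ∩ d(c, b) ∩ d(j, c) ∩ j ∩ j ∪ c ∩ c ∩ j ∩ j ∪ j vs b ∪ b ∩ b ∩ c ∩ d(c, b) ∩ d(j, c) ∩ j ∩ j ∪ b ∩ c ∩ c ∩ d(c, b) ∩ d(j, c) ∩ j ∪ b ∩ c ∩ c ∩ d(c, b) ∩ d(j, c) ∩ j ∪ b ∩ c ∩ d(c, b) ∩ d(j, c) ∩ j ∩ j ∪ c ∩ c ∩ j ∪ j

Derivation:
Left:  c ∩ b ∩ d(j, c) ∩ d(c, b) ∩ j ∩ c ∪ (j ∩ (c ∩ c) ∪ b ∩ d(j, c) ∩ d(c, b) ∩ b ∩ c) ∩ j ∪ j ∪ j ∩ b ∩ (d(j, c) ∩ c) ∩ (d(c, b) ∩ j) ∪ (b ∪ (c ∩ d(j, c)) ∩ j ∩ d(c, b) ∩ c ∩ b)
  Distribute:  b ∩ c ∩ c ∩ d(c, b) ∩ d(j, c) ∩ j ∪ c ∩ c ∩ j ∩ j ∪ b ∩ b ∩ c ∩ d(c, b) ∩ d(j, c) ∩ j ∪ j ∪ b ∩ c ∩ d(c, b) ∩ d(j, c) ∩ j ∩ j ∪ b ∪ b ∩ c ∩ c ∩ d(c, b) ∩ d(j, c) ∩ j
  Sort:  b ∪ b ∩ b ∩ c ∩ d(c, b) ∩ d(j, c) ∩ j ∪ b ∩ c ∩ c ∩ d(c, b) ∩ d(j, c) ∩ j ∪ b ∩ c ∩ c ∩ d(c, b) ∩ d(j, c) ∩ j ∪ b ∩ c ∩ d(c, b) ∩ d(j, c) ∩ j ∩ j ∪ c ∩ c ∩ j ∩ j ∪ j
Right:  (b ∪ (b ∩ j) ∩ ((d(j, c) ∩ d(c, b)) ∩ (c ∩ c))) ∪ (j ∪ (c ∩ d(c, b)) ∩ b ∩ (j ∩ j) ∩ d(j, c)) ∪ ((c ∩ (j ∩ c) ∪ ((j ∩ b) ∩ (c ∩ d(j, c))) ∩ (c ∩ d(c, b))) ∪ (c ∩ (j ∩ d(c, b))) ∩ (b ∩ (j ∩ (d(j, c) ∩ b))))
  Un-nest:  b ∪ b ∩ c ∩ c ∩ d(c, b) ∩ d(j, c) ∩ j ∪ j ∪ b ∩ c ∩ d(c, b) ∩ d(j, c) ∩ j ∩ j ∪ c ∩ c ∩ j ∪ b ∩ c ∩ c ∩ d(c, b) ∩ d(j, c) ∩ j ∪ b ∩ b ∩ c ∩ d(c, b) ∩ d(j, c) ∩ j ∩ j
  Order the arguments:  b ∪ b ∩ b ∩ c ∩ d(c, b) ∩ d(j, c) ∩ j ∩ j ∪ b ∩ c ∩ c ∩ d(c, b) ∩ d(j, c) ∩ j ∪ b ∩ c ∩ c ∩ d(c, b) ∩ d(j, c) ∩ j ∪ b ∩ c ∩ d(c, b) ∩ d(j, c) ∩ j ∩ j ∪ c ∩ c ∩ j ∪ j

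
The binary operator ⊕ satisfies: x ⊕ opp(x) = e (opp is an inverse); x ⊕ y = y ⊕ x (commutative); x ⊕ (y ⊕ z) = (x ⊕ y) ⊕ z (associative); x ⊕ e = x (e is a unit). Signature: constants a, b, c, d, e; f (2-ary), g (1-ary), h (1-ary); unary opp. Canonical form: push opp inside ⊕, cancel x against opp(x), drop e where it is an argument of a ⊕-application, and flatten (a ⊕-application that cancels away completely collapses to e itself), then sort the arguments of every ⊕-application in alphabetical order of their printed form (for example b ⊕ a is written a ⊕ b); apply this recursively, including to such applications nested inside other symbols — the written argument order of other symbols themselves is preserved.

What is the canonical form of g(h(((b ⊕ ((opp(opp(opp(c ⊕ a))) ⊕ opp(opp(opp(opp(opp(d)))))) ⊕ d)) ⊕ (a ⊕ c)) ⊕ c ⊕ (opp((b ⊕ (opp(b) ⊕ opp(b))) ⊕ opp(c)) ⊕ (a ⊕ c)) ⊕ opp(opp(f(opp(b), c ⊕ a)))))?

Answer: g(h(a ⊕ b ⊕ b ⊕ c ⊕ c ⊕ c ⊕ f(opp(b), a ⊕ c)))

Derivation:
Work inside:  ((b ⊕ ((opp(opp(opp(c ⊕ a))) ⊕ opp(opp(opp(opp(opp(d)))))) ⊕ d)) ⊕ (a ⊕ c)) ⊕ c ⊕ (opp((b ⊕ (opp(b) ⊕ opp(b))) ⊕ opp(c)) ⊕ (a ⊕ c)) ⊕ opp(opp(f(opp(b), c ⊕ a)))
Push opp inside:  distribute opp over ⊕ and collapse double opp
Inverses cancel:  d cancels
Collect terms:  b ⊕ b ⊕ c ⊕ c ⊕ c ⊕ a ⊕ f(opp(b), a ⊕ c)
Sort arguments:  a ⊕ b ⊕ b ⊕ c ⊕ c ⊕ c ⊕ f(opp(b), a ⊕ c)
Rebuild:  g(h(a ⊕ b ⊕ b ⊕ c ⊕ c ⊕ c ⊕ f(opp(b), a ⊕ c)))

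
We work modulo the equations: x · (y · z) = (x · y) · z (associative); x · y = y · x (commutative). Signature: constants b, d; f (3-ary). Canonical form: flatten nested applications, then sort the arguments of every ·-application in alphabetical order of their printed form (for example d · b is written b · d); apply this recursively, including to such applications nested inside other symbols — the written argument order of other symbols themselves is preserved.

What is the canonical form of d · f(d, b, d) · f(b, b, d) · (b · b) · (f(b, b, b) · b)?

Answer: b · b · b · d · f(b, b, b) · f(b, b, d) · f(d, b, d)

Derivation:
Flatten:  d · f(d, b, d) · f(b, b, d) · b · b · f(b, b, b) · b
Order the arguments:  b · b · b · d · f(b, b, b) · f(b, b, d) · f(d, b, d)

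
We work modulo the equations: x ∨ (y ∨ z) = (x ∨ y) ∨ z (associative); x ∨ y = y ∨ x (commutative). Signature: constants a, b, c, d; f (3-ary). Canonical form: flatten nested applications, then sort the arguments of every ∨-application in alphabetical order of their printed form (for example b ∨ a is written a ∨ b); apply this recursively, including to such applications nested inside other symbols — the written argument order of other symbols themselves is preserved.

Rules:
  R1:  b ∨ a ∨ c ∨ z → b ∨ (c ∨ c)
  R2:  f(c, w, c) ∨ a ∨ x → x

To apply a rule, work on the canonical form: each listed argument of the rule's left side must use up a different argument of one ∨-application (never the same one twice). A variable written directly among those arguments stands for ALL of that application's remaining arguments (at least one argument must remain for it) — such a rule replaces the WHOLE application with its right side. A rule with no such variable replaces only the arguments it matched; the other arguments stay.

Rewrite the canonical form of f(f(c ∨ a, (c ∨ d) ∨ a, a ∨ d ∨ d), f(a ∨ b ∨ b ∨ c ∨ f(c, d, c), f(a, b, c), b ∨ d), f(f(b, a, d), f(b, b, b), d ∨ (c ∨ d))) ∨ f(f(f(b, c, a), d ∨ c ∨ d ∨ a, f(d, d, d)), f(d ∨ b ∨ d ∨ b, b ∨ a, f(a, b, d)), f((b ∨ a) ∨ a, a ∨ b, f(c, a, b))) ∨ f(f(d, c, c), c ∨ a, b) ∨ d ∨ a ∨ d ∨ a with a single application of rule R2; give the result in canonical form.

Answer: a ∨ a ∨ d ∨ d ∨ f(f(a ∨ c, a ∨ c ∨ d, a ∨ d ∨ d), f(b ∨ b ∨ c, f(a, b, c), b ∨ d), f(f(b, a, d), f(b, b, b), c ∨ d ∨ d)) ∨ f(f(d, c, c), a ∨ c, b) ∨ f(f(f(b, c, a), a ∨ c ∨ d ∨ d, f(d, d, d)), f(b ∨ b ∨ d ∨ d, a ∨ b, f(a, b, d)), f(a ∨ a ∨ b, a ∨ b, f(c, a, b)))

Derivation:
Canonical form:  a ∨ a ∨ d ∨ d ∨ f(f(a ∨ c, a ∨ c ∨ d, a ∨ d ∨ d), f(a ∨ b ∨ b ∨ c ∨ f(c, d, c), f(a, b, c), b ∨ d), f(f(b, a, d), f(b, b, b), c ∨ d ∨ d)) ∨ f(f(d, c, c), a ∨ c, b) ∨ f(f(f(b, c, a), a ∨ c ∨ d ∨ d, f(d, d, d)), f(b ∨ b ∨ d ∨ d, a ∨ b, f(a, b, d)), f(a ∨ a ∨ b, a ∨ b, f(c, a, b)))
R2 matches:  uses a, f(c, d, c);  w := d, x := b ∨ b ∨ c
The variable takes the whole remainder — replace the entire application.
Result:  a ∨ a ∨ d ∨ d ∨ f(f(a ∨ c, a ∨ c ∨ d, a ∨ d ∨ d), f(b ∨ b ∨ c, f(a, b, c), b ∨ d), f(f(b, a, d), f(b, b, b), c ∨ d ∨ d)) ∨ f(f(d, c, c), a ∨ c, b) ∨ f(f(f(b, c, a), a ∨ c ∨ d ∨ d, f(d, d, d)), f(b ∨ b ∨ d ∨ d, a ∨ b, f(a, b, d)), f(a ∨ a ∨ b, a ∨ b, f(c, a, b)))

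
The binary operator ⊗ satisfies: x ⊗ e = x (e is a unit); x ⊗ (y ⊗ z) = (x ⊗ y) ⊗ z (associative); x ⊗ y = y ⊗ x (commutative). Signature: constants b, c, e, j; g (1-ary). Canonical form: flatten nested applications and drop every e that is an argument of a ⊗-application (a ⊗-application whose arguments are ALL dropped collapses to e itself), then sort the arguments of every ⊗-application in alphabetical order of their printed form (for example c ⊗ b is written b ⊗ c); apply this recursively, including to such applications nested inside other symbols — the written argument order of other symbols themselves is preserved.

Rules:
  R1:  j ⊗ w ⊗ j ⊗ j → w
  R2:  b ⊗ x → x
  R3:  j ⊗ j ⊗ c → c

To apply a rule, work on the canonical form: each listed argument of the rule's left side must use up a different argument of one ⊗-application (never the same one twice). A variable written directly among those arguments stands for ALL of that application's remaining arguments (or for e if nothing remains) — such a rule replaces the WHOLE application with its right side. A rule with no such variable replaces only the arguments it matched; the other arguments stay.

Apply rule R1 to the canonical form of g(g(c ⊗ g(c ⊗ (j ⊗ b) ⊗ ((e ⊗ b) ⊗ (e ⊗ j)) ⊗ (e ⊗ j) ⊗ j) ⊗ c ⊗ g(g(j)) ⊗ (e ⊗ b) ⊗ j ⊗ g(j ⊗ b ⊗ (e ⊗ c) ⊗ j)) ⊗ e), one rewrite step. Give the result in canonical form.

Canonical form:  g(g(b ⊗ c ⊗ c ⊗ g(b ⊗ b ⊗ c ⊗ j ⊗ j ⊗ j ⊗ j) ⊗ g(b ⊗ c ⊗ j ⊗ j) ⊗ g(g(j)) ⊗ j))
Apply R1:  consuming j, j, j;  w := b ⊗ b ⊗ c ⊗ j
The variable takes the whole remainder — replace the entire application.
Result:  g(g(b ⊗ c ⊗ c ⊗ g(b ⊗ b ⊗ c ⊗ j) ⊗ g(b ⊗ c ⊗ j ⊗ j) ⊗ g(g(j)) ⊗ j))

Answer: g(g(b ⊗ c ⊗ c ⊗ g(b ⊗ b ⊗ c ⊗ j) ⊗ g(b ⊗ c ⊗ j ⊗ j) ⊗ g(g(j)) ⊗ j))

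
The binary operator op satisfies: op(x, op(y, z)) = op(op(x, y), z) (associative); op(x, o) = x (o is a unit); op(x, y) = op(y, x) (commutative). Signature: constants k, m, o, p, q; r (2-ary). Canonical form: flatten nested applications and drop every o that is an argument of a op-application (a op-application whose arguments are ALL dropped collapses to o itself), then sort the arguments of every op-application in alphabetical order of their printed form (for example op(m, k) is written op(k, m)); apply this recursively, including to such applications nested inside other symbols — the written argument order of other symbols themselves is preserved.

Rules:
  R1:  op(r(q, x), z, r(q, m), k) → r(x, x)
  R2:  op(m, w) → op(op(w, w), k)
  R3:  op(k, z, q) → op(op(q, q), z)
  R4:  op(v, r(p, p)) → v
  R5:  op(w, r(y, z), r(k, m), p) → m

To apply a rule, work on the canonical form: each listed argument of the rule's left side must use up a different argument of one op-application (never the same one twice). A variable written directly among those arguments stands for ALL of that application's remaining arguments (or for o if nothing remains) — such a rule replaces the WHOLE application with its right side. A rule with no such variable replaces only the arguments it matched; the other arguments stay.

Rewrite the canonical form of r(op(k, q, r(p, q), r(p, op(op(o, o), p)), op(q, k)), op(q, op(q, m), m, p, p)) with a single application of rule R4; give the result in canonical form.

Answer: r(op(k, k, q, q, r(p, q)), op(m, m, p, p, q, q))

Derivation:
Canonical form:  r(op(k, k, q, q, r(p, p), r(p, q)), op(m, m, p, p, q, q))
R4 matches:  uses r(p, p);  v := op(k, k, q, q, r(p, q))
Every leftover argument binds to the variable; the entire application is replaced.
Result:  r(op(k, k, q, q, r(p, q)), op(m, m, p, p, q, q))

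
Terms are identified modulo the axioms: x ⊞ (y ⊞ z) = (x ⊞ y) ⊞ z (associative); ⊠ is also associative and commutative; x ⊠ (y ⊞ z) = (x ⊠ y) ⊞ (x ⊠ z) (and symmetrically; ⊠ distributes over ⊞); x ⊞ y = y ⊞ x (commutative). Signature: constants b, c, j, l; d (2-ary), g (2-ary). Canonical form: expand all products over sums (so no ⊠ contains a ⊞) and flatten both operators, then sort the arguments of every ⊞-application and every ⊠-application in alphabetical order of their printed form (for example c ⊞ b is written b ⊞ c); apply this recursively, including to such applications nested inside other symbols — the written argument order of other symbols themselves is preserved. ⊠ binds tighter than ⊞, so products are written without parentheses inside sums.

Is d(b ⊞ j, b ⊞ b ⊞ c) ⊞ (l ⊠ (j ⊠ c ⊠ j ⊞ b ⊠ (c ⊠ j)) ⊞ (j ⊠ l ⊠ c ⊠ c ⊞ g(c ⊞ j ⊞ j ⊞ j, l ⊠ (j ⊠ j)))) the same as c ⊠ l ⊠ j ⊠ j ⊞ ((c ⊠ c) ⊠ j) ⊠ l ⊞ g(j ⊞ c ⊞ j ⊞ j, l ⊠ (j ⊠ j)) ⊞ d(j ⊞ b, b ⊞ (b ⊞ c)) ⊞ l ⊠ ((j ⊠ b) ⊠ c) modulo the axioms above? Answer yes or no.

Left:  d(b ⊞ j, b ⊞ b ⊞ c) ⊞ (l ⊠ (j ⊠ c ⊠ j ⊞ b ⊠ (c ⊠ j)) ⊞ (j ⊠ l ⊠ c ⊠ c ⊞ g(c ⊞ j ⊞ j ⊞ j, l ⊠ (j ⊠ j))))
  Expand products over sums:  d(b ⊞ j, b ⊞ b ⊞ c) ⊞ c ⊠ j ⊠ j ⊠ l ⊞ b ⊠ c ⊠ j ⊠ l ⊞ c ⊠ c ⊠ j ⊠ l ⊞ g(c ⊞ j ⊞ j ⊞ j, j ⊠ j ⊠ l)
  Sort arguments:  b ⊠ c ⊠ j ⊠ l ⊞ c ⊠ c ⊠ j ⊠ l ⊞ c ⊠ j ⊠ j ⊠ l ⊞ d(b ⊞ j, b ⊞ b ⊞ c) ⊞ g(c ⊞ j ⊞ j ⊞ j, j ⊠ j ⊠ l)
Right:  c ⊠ l ⊠ j ⊠ j ⊞ ((c ⊠ c) ⊠ j) ⊠ l ⊞ g(j ⊞ c ⊞ j ⊞ j, l ⊠ (j ⊠ j)) ⊞ d(j ⊞ b, b ⊞ (b ⊞ c)) ⊞ l ⊠ ((j ⊠ b) ⊠ c)
  Un-nest:  c ⊠ j ⊠ j ⊠ l ⊞ c ⊠ c ⊠ j ⊠ l ⊞ g(c ⊞ j ⊞ j ⊞ j, j ⊠ j ⊠ l) ⊞ d(b ⊞ j, b ⊞ b ⊞ c) ⊞ b ⊠ c ⊠ j ⊠ l
  Sort arguments:  b ⊠ c ⊠ j ⊠ l ⊞ c ⊠ c ⊠ j ⊠ l ⊞ c ⊠ j ⊠ j ⊠ l ⊞ d(b ⊞ j, b ⊞ b ⊞ c) ⊞ g(c ⊞ j ⊞ j ⊞ j, j ⊠ j ⊠ l)

Answer: yes — both canonical forms are b ⊠ c ⊠ j ⊠ l ⊞ c ⊠ c ⊠ j ⊠ l ⊞ c ⊠ j ⊠ j ⊠ l ⊞ d(b ⊞ j, b ⊞ b ⊞ c) ⊞ g(c ⊞ j ⊞ j ⊞ j, j ⊠ j ⊠ l)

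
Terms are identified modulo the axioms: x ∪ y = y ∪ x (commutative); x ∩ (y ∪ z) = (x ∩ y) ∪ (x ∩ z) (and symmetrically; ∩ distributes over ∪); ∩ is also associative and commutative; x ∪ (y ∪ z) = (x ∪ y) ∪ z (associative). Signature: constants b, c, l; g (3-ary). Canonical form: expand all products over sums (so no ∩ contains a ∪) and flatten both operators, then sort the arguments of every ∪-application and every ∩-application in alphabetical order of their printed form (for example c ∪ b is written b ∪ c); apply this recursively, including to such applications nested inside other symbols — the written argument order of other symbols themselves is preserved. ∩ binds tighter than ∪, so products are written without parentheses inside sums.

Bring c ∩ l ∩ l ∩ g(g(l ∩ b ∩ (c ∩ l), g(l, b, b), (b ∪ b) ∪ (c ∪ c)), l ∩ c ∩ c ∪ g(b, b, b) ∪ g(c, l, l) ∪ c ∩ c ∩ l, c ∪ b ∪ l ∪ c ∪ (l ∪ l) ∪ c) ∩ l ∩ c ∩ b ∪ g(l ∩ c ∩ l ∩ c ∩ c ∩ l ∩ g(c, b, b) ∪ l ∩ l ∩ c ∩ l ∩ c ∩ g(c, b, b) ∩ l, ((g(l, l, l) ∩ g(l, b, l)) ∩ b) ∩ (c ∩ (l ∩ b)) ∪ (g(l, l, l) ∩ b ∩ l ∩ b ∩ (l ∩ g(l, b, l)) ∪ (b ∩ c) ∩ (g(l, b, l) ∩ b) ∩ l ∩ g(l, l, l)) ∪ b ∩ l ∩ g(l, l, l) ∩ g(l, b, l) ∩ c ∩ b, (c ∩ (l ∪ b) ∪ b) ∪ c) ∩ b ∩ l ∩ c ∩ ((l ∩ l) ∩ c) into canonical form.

Answer: b ∩ c ∩ c ∩ g(c ∩ c ∩ c ∩ g(c, b, b) ∩ l ∩ l ∩ l ∪ c ∩ c ∩ g(c, b, b) ∩ l ∩ l ∩ l ∩ l, b ∩ b ∩ c ∩ g(l, b, l) ∩ g(l, l, l) ∩ l ∪ b ∩ b ∩ c ∩ g(l, b, l) ∩ g(l, l, l) ∩ l ∪ b ∩ b ∩ c ∩ g(l, b, l) ∩ g(l, l, l) ∩ l ∪ b ∩ b ∩ g(l, b, l) ∩ g(l, l, l) ∩ l ∩ l, b ∪ b ∩ c ∪ c ∪ c ∩ l) ∩ l ∩ l ∩ l ∪ b ∩ c ∩ c ∩ g(g(b ∩ c ∩ l ∩ l, g(l, b, b), b ∪ b ∪ c ∪ c), c ∩ c ∩ l ∪ c ∩ c ∩ l ∪ g(b, b, b) ∪ g(c, l, l), b ∪ c ∪ c ∪ c ∪ l ∪ l ∪ l) ∩ l ∩ l ∩ l

Derivation:
Expand:  b ∩ c ∩ c ∩ g(g(b ∩ c ∩ l ∩ l, g(l, b, b), b ∪ b ∪ c ∪ c), c ∩ c ∩ l ∪ c ∩ c ∩ l ∪ g(b, b, b) ∪ g(c, l, l), b ∪ c ∪ c ∪ c ∪ l ∪ l ∪ l) ∩ l ∩ l ∩ l ∪ b ∩ c ∩ c ∩ g(c ∩ c ∩ c ∩ g(c, b, b) ∩ l ∩ l ∩ l ∪ c ∩ c ∩ g(c, b, b) ∩ l ∩ l ∩ l ∩ l, b ∩ b ∩ c ∩ g(l, b, l) ∩ g(l, l, l) ∩ l ∪ b ∩ b ∩ c ∩ g(l, b, l) ∩ g(l, l, l) ∩ l ∪ b ∩ b ∩ c ∩ g(l, b, l) ∩ g(l, l, l) ∩ l ∪ b ∩ b ∩ g(l, b, l) ∩ g(l, l, l) ∩ l ∩ l, b ∪ b ∩ c ∪ c ∪ c ∩ l) ∩ l ∩ l ∩ l
Order the arguments:  b ∩ c ∩ c ∩ g(c ∩ c ∩ c ∩ g(c, b, b) ∩ l ∩ l ∩ l ∪ c ∩ c ∩ g(c, b, b) ∩ l ∩ l ∩ l ∩ l, b ∩ b ∩ c ∩ g(l, b, l) ∩ g(l, l, l) ∩ l ∪ b ∩ b ∩ c ∩ g(l, b, l) ∩ g(l, l, l) ∩ l ∪ b ∩ b ∩ c ∩ g(l, b, l) ∩ g(l, l, l) ∩ l ∪ b ∩ b ∩ g(l, b, l) ∩ g(l, l, l) ∩ l ∩ l, b ∪ b ∩ c ∪ c ∪ c ∩ l) ∩ l ∩ l ∩ l ∪ b ∩ c ∩ c ∩ g(g(b ∩ c ∩ l ∩ l, g(l, b, b), b ∪ b ∪ c ∪ c), c ∩ c ∩ l ∪ c ∩ c ∩ l ∪ g(b, b, b) ∪ g(c, l, l), b ∪ c ∪ c ∪ c ∪ l ∪ l ∪ l) ∩ l ∩ l ∩ l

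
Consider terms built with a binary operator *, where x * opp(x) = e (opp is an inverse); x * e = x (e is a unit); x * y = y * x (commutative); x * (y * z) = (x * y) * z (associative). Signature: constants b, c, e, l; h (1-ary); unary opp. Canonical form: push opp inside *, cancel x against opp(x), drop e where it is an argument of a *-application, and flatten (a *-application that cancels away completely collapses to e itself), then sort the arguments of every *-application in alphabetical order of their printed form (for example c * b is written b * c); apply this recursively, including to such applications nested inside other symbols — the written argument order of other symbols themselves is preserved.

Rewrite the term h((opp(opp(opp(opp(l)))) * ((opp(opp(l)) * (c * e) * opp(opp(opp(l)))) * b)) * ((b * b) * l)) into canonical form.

Descend into:  (opp(opp(opp(opp(l)))) * ((opp(opp(l)) * (c * e) * opp(opp(opp(l)))) * b)) * ((b * b) * l)
Push opp inside:  distribute opp over * and collapse double opp
Combine occurrences:  l * l * c * b * b * b
Sort arguments:  b * b * b * c * l * l
Reassemble:  h(b * b * b * c * l * l)

Answer: h(b * b * b * c * l * l)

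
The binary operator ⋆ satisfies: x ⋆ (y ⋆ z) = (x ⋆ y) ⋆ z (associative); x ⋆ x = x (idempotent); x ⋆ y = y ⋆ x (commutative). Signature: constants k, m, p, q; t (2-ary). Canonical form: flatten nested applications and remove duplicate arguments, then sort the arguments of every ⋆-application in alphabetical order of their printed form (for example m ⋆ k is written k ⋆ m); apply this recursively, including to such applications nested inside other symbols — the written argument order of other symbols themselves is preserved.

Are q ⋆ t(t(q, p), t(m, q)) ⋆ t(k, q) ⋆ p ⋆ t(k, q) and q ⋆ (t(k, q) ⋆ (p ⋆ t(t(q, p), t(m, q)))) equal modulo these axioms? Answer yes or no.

Left:  q ⋆ t(t(q, p), t(m, q)) ⋆ t(k, q) ⋆ p ⋆ t(k, q)
  Idempotence:  drop duplicate t(k, q)
  Order the arguments:  p ⋆ q ⋆ t(k, q) ⋆ t(t(q, p), t(m, q))
Right:  q ⋆ (t(k, q) ⋆ (p ⋆ t(t(q, p), t(m, q))))
  Merge nested applications:  q ⋆ t(k, q) ⋆ p ⋆ t(t(q, p), t(m, q))
  Order the arguments:  p ⋆ q ⋆ t(k, q) ⋆ t(t(q, p), t(m, q))

Answer: yes — both canonical forms are p ⋆ q ⋆ t(k, q) ⋆ t(t(q, p), t(m, q))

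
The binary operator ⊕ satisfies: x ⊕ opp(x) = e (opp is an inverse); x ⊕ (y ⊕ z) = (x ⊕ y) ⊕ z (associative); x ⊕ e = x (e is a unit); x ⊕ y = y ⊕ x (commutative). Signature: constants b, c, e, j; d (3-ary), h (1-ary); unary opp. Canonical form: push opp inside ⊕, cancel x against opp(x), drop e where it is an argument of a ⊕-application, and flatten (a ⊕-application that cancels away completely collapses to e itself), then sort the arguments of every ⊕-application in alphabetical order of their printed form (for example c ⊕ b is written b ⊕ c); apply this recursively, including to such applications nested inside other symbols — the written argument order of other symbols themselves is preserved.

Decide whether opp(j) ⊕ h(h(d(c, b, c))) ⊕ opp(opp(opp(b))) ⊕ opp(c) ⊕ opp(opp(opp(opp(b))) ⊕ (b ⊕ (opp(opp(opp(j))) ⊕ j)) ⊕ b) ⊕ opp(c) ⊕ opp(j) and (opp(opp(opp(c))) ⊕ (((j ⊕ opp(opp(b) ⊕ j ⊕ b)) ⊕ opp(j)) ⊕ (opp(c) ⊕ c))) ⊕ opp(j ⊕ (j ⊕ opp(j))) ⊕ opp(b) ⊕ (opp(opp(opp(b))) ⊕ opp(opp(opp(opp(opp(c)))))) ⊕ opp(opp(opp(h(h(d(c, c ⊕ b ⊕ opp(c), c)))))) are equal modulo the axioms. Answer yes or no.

Left:  opp(j) ⊕ h(h(d(c, b, c))) ⊕ opp(opp(opp(b))) ⊕ opp(c) ⊕ opp(opp(opp(opp(b))) ⊕ (b ⊕ (opp(opp(opp(j))) ⊕ j)) ⊕ b) ⊕ opp(c) ⊕ opp(j)
  Push opp inside:  distribute opp over ⊕ and collapse double opp
  Combine occurrences:  opp(j) ⊕ opp(j) ⊕ h(h(d(c, b, c))) ⊕ opp(b) ⊕ opp(b) ⊕ opp(c) ⊕ opp(c)
  Sort:  h(h(d(c, b, c))) ⊕ opp(b) ⊕ opp(b) ⊕ opp(c) ⊕ opp(c) ⊕ opp(j) ⊕ opp(j)
Right:  (opp(opp(opp(c))) ⊕ (((j ⊕ opp(opp(b) ⊕ j ⊕ b)) ⊕ opp(j)) ⊕ (opp(c) ⊕ c))) ⊕ opp(j ⊕ (j ⊕ opp(j))) ⊕ opp(b) ⊕ (opp(opp(opp(b))) ⊕ opp(opp(opp(opp(opp(c)))))) ⊕ opp(opp(opp(h(h(d(c, c ⊕ b ⊕ opp(c), c))))))
  Push opp inside:  distribute opp over ⊕ and collapse double opp
  Combine occurrences:  opp(c) ⊕ opp(c) ⊕ opp(j) ⊕ opp(j) ⊕ opp(b) ⊕ opp(b) ⊕ opp(h(h(d(c, b, c))))
  Sort:  opp(b) ⊕ opp(b) ⊕ opp(c) ⊕ opp(c) ⊕ opp(h(h(d(c, b, c)))) ⊕ opp(j) ⊕ opp(j)

Answer: no — h(h(d(c, b, c))) ⊕ opp(b) ⊕ opp(b) ⊕ opp(c) ⊕ opp(c) ⊕ opp(j) ⊕ opp(j) vs opp(b) ⊕ opp(b) ⊕ opp(c) ⊕ opp(c) ⊕ opp(h(h(d(c, b, c)))) ⊕ opp(j) ⊕ opp(j)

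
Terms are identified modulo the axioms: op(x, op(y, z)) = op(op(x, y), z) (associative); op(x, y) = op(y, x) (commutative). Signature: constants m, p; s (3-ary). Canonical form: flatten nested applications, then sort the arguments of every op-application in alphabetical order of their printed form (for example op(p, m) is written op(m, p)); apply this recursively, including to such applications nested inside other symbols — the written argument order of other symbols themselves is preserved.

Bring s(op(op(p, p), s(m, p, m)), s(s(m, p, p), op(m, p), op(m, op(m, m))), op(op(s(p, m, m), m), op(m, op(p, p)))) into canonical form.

Answer: s(op(p, p, s(m, p, m)), s(s(m, p, p), op(m, p), op(m, m, m)), op(m, m, p, p, s(p, m, m)))

Derivation:
Descend into:  op(op(s(p, m, m), m), op(m, op(p, p)))
Un-nest:  op(s(p, m, m), m, m, p, p)
Sort arguments:  op(m, m, p, p, s(p, m, m))
Rebuild:  s(op(p, p, s(m, p, m)), s(s(m, p, p), op(m, p), op(m, m, m)), op(m, m, p, p, s(p, m, m)))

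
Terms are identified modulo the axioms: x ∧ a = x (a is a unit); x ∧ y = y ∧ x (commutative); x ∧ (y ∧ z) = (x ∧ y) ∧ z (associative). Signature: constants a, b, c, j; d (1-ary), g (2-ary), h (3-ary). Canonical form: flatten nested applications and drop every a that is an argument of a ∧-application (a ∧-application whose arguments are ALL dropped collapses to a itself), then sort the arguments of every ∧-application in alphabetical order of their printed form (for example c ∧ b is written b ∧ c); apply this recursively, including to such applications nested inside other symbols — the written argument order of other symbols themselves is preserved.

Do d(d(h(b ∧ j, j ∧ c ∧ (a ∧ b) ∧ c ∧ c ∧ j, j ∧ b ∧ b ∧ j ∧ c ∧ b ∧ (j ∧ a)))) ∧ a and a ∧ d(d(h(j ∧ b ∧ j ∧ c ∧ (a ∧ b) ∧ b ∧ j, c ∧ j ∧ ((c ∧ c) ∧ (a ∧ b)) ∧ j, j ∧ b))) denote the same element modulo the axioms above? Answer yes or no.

Answer: no — d(d(h(b ∧ j, b ∧ c ∧ c ∧ c ∧ j ∧ j, b ∧ b ∧ b ∧ c ∧ j ∧ j ∧ j))) vs d(d(h(b ∧ b ∧ b ∧ c ∧ j ∧ j ∧ j, b ∧ c ∧ c ∧ c ∧ j ∧ j, b ∧ j)))

Derivation:
Left:  d(d(h(b ∧ j, j ∧ c ∧ (a ∧ b) ∧ c ∧ c ∧ j, j ∧ b ∧ b ∧ j ∧ c ∧ b ∧ (j ∧ a)))) ∧ a
  Simplify inside:  d(d(h(b ∧ j, j ∧ c ∧ (a ∧ b) ∧ c ∧ c ∧ j, j ∧ b ∧ b ∧ j ∧ c ∧ b ∧ (j ∧ a))))  →  d(d(h(b ∧ j, b ∧ c ∧ c ∧ c ∧ j ∧ j, b ∧ b ∧ b ∧ c ∧ j ∧ j ∧ j)))
  Units out:  drop a
  Order the arguments:  d(d(h(b ∧ j, b ∧ c ∧ c ∧ c ∧ j ∧ j, b ∧ b ∧ b ∧ c ∧ j ∧ j ∧ j)))
Right:  a ∧ d(d(h(j ∧ b ∧ j ∧ c ∧ (a ∧ b) ∧ b ∧ j, c ∧ j ∧ ((c ∧ c) ∧ (a ∧ b)) ∧ j, j ∧ b)))
  Inside:  d(d(h(j ∧ b ∧ j ∧ c ∧ (a ∧ b) ∧ b ∧ j, c ∧ j ∧ ((c ∧ c) ∧ (a ∧ b)) ∧ j, j ∧ b)))  →  d(d(h(b ∧ b ∧ b ∧ c ∧ j ∧ j ∧ j, b ∧ c ∧ c ∧ c ∧ j ∧ j, b ∧ j)))
  Unit:  drop a
  Order the arguments:  d(d(h(b ∧ b ∧ b ∧ c ∧ j ∧ j ∧ j, b ∧ c ∧ c ∧ c ∧ j ∧ j, b ∧ j)))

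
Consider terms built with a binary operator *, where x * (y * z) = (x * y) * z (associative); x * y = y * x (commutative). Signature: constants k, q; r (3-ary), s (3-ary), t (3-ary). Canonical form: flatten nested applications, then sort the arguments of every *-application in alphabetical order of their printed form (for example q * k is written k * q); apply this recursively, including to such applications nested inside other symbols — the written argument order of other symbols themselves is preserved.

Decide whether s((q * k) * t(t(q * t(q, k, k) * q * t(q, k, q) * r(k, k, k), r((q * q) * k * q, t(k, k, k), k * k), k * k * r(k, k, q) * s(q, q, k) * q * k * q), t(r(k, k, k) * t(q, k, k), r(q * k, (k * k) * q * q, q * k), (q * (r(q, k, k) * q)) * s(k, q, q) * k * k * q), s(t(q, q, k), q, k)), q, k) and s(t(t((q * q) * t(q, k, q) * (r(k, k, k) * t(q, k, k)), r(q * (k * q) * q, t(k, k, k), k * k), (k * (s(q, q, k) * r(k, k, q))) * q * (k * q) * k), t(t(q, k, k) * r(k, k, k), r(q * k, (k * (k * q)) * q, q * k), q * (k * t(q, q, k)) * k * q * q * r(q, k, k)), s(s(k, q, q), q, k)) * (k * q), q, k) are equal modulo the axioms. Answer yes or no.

Left:  s((q * k) * t(t(q * t(q, k, k) * q * t(q, k, q) * r(k, k, k), r((q * q) * k * q, t(k, k, k), k * k), k * k * r(k, k, q) * s(q, q, k) * q * k * q), t(r(k, k, k) * t(q, k, k), r(q * k, (k * k) * q * q, q * k), (q * (r(q, k, k) * q)) * s(k, q, q) * k * k * q), s(t(q, q, k), q, k)), q, k)
  Descend into:  (q * k) * t(t(q * t(q, k, k) * q * t(q, k, q) * r(k, k, k), r((q * q) * k * q, t(k, k, k), k * k), k * k * r(k, k, q) * s(q, q, k) * q * k * q), t(r(k, k, k) * t(q, k, k), r(q * k, (k * k) * q * q, q * k), (q * (r(q, k, k) * q)) * s(k, q, q) * k * k * q), s(t(q, q, k), q, k))
  Flatten:  q * k * t(t(q * t(q, k, k) * q * t(q, k, q) * r(k, k, k), r((q * q) * k * q, t(k, k, k), k * k), k * k * r(k, k, q) * s(q, q, k) * q * k * q), t(r(k, k, k) * t(q, k, k), r(q * k, (k * k) * q * q, q * k), (q * (r(q, k, k) * q)) * s(k, q, q) * k * k * q), s(t(q, q, k), q, k))
  Inside:  t(t(q * t(q, k, k) * q * t(q, k, q) * r(k, k, k), r((q * q) * k * q, t(k, k, k), k * k), k * k * r(k, k, q) * s(q, q, k) * q * k * q), t(r(k, k, k) * t(q, k, k), r(q * k, (k * k) * q * q, q * k), (q * (r(q, k, k) * q)) * s(k, q, q) * k * k * q), s(t(q, q, k), q, k))  →  t(t(q * q * r(k, k, k) * t(q, k, k) * t(q, k, q), r(k * q * q * q, t(k, k, k), k * k), k * k * k * q * q * r(k, k, q) * s(q, q, k)), t(r(k, k, k) * t(q, k, k), r(k * q, k * k * q * q, k * q), k * k * q * q * q * r(q, k, k) * s(k, q, q)), s(t(q, q, k), q, k))
  Order the arguments:  k * q * t(t(q * q * r(k, k, k) * t(q, k, k) * t(q, k, q), r(k * q * q * q, t(k, k, k), k * k), k * k * k * q * q * r(k, k, q) * s(q, q, k)), t(r(k, k, k) * t(q, k, k), r(k * q, k * k * q * q, k * q), k * k * q * q * q * r(q, k, k) * s(k, q, q)), s(t(q, q, k), q, k))
  Rebuild:  s(k * q * t(t(q * q * r(k, k, k) * t(q, k, k) * t(q, k, q), r(k * q * q * q, t(k, k, k), k * k), k * k * k * q * q * r(k, k, q) * s(q, q, k)), t(r(k, k, k) * t(q, k, k), r(k * q, k * k * q * q, k * q), k * k * q * q * q * r(q, k, k) * s(k, q, q)), s(t(q, q, k), q, k)), q, k)
Right:  s(t(t((q * q) * t(q, k, q) * (r(k, k, k) * t(q, k, k)), r(q * (k * q) * q, t(k, k, k), k * k), (k * (s(q, q, k) * r(k, k, q))) * q * (k * q) * k), t(t(q, k, k) * r(k, k, k), r(q * k, (k * (k * q)) * q, q * k), q * (k * t(q, q, k)) * k * q * q * r(q, k, k)), s(s(k, q, q), q, k)) * (k * q), q, k)
  Descend into:  t(t((q * q) * t(q, k, q) * (r(k, k, k) * t(q, k, k)), r(q * (k * q) * q, t(k, k, k), k * k), (k * (s(q, q, k) * r(k, k, q))) * q * (k * q) * k), t(t(q, k, k) * r(k, k, k), r(q * k, (k * (k * q)) * q, q * k), q * (k * t(q, q, k)) * k * q * q * r(q, k, k)), s(s(k, q, q), q, k)) * (k * q)
  Merge nested applications:  t(t((q * q) * t(q, k, q) * (r(k, k, k) * t(q, k, k)), r(q * (k * q) * q, t(k, k, k), k * k), (k * (s(q, q, k) * r(k, k, q))) * q * (k * q) * k), t(t(q, k, k) * r(k, k, k), r(q * k, (k * (k * q)) * q, q * k), q * (k * t(q, q, k)) * k * q * q * r(q, k, k)), s(s(k, q, q), q, k)) * k * q
  Inside:  t(t((q * q) * t(q, k, q) * (r(k, k, k) * t(q, k, k)), r(q * (k * q) * q, t(k, k, k), k * k), (k * (s(q, q, k) * r(k, k, q))) * q * (k * q) * k), t(t(q, k, k) * r(k, k, k), r(q * k, (k * (k * q)) * q, q * k), q * (k * t(q, q, k)) * k * q * q * r(q, k, k)), s(s(k, q, q), q, k))  →  t(t(q * q * r(k, k, k) * t(q, k, k) * t(q, k, q), r(k * q * q * q, t(k, k, k), k * k), k * k * k * q * q * r(k, k, q) * s(q, q, k)), t(r(k, k, k) * t(q, k, k), r(k * q, k * k * q * q, k * q), k * k * q * q * q * r(q, k, k) * t(q, q, k)), s(s(k, q, q), q, k))
  Sort:  k * q * t(t(q * q * r(k, k, k) * t(q, k, k) * t(q, k, q), r(k * q * q * q, t(k, k, k), k * k), k * k * k * q * q * r(k, k, q) * s(q, q, k)), t(r(k, k, k) * t(q, k, k), r(k * q, k * k * q * q, k * q), k * k * q * q * q * r(q, k, k) * t(q, q, k)), s(s(k, q, q), q, k))
  Rebuild:  s(k * q * t(t(q * q * r(k, k, k) * t(q, k, k) * t(q, k, q), r(k * q * q * q, t(k, k, k), k * k), k * k * k * q * q * r(k, k, q) * s(q, q, k)), t(r(k, k, k) * t(q, k, k), r(k * q, k * k * q * q, k * q), k * k * q * q * q * r(q, k, k) * t(q, q, k)), s(s(k, q, q), q, k)), q, k)

Answer: no — s(k * q * t(t(q * q * r(k, k, k) * t(q, k, k) * t(q, k, q), r(k * q * q * q, t(k, k, k), k * k), k * k * k * q * q * r(k, k, q) * s(q, q, k)), t(r(k, k, k) * t(q, k, k), r(k * q, k * k * q * q, k * q), k * k * q * q * q * r(q, k, k) * s(k, q, q)), s(t(q, q, k), q, k)), q, k) vs s(k * q * t(t(q * q * r(k, k, k) * t(q, k, k) * t(q, k, q), r(k * q * q * q, t(k, k, k), k * k), k * k * k * q * q * r(k, k, q) * s(q, q, k)), t(r(k, k, k) * t(q, k, k), r(k * q, k * k * q * q, k * q), k * k * q * q * q * r(q, k, k) * t(q, q, k)), s(s(k, q, q), q, k)), q, k)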